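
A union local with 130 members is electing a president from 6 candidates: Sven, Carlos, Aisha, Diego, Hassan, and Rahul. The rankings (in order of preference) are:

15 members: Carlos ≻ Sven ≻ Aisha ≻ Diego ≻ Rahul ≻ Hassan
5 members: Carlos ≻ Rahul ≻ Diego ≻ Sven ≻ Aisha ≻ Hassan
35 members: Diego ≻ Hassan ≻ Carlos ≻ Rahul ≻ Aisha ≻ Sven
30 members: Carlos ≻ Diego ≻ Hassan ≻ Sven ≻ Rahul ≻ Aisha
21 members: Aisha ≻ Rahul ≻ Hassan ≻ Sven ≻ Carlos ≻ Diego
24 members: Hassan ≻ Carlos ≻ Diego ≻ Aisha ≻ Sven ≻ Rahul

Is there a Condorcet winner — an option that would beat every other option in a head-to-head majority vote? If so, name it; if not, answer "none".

none

Checking pairwise contests:
Carlos beats Sven 109–21.
Hassan beats Carlos 80–50.
Carlos beats Aisha 109–21.
Carlos beats Diego 95–35.
Diego beats Hassan 85–45.
Sven beats Rahul 69–61.
Every option loses at least one head-to-head, so there is no Condorcet winner.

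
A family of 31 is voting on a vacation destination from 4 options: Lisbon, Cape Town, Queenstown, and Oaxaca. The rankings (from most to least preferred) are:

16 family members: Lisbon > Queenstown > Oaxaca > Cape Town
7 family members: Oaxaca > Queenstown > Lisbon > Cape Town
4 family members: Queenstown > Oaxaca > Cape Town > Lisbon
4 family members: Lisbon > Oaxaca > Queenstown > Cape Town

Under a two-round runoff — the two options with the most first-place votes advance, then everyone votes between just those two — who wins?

Lisbon

Round 1 first-place votes: Lisbon 20, Cape Town 0, Queenstown 4, Oaxaca 7.
Lisbon and Oaxaca advance.
Runoff: Lisbon is preferred to Oaxaca by 20 voters; Oaxaca by 11.
Lisbon wins the runoff.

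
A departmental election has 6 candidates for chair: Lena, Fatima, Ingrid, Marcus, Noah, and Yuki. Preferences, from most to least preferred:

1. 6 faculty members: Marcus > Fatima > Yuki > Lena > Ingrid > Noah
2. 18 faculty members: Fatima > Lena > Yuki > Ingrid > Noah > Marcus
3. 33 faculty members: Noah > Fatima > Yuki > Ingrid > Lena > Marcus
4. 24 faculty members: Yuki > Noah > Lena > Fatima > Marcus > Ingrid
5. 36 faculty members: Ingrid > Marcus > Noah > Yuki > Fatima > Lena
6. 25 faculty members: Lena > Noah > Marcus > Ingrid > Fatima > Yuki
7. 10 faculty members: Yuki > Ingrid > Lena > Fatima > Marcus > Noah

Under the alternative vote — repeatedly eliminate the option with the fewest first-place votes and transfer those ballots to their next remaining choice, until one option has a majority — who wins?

Round 1: Lena 25, Fatima 18, Ingrid 36, Marcus 6, Noah 33, Yuki 34. Eliminate Marcus.
Round 2: Lena 25, Fatima 24, Ingrid 36, Noah 33, Yuki 34. Eliminate Fatima.
Round 3: Lena 43, Ingrid 36, Noah 33, Yuki 40. Eliminate Noah.
Round 4: Lena 43, Ingrid 36, Yuki 73. Eliminate Ingrid.
Round 5: Lena 43, Yuki 109. Yuki has a majority.

Yuki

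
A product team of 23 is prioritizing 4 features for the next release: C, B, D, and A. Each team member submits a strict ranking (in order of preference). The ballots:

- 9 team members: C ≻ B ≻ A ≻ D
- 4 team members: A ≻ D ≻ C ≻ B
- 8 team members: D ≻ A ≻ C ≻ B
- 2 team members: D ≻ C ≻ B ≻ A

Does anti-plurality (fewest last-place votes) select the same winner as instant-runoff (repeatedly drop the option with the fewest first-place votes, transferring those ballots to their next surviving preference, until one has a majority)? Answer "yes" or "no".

Anti-plurality — last-place votes: C 0, B 12, D 9, A 2. Winner: C.
Instant-runoff — R1 C 9, B 0, D 10, A 4 (B out); R2 C 9, D 10, A 4 (A out); R3 C 9, D 14 (D winner). Winner: D.
The two methods disagree.

no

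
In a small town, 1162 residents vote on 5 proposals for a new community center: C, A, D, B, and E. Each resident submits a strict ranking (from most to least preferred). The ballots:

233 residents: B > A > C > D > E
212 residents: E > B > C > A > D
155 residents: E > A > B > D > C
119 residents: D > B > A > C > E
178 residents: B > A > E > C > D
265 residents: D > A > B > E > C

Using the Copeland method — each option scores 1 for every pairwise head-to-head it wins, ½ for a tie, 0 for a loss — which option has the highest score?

C: beats D; loses to A, B, and E → score 1.
A: beats C, D, and E; loses to B → score 3.
D: beats E; loses to C, A, and B → score 1.
B: beats C, A, D, and E → score 4.
E: beats C; loses to A, D, and B → score 1.
B has the best pairwise record.

B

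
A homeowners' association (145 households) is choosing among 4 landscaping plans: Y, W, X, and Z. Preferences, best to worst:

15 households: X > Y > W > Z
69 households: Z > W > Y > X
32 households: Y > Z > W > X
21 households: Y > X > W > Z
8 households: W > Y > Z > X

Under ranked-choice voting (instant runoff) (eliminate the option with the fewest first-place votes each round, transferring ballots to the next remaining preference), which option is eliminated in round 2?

X

Round 1: Y 53, W 8, X 15, Z 69. Eliminate W.
Round 2: Y 61, X 15, Z 69. Eliminate X.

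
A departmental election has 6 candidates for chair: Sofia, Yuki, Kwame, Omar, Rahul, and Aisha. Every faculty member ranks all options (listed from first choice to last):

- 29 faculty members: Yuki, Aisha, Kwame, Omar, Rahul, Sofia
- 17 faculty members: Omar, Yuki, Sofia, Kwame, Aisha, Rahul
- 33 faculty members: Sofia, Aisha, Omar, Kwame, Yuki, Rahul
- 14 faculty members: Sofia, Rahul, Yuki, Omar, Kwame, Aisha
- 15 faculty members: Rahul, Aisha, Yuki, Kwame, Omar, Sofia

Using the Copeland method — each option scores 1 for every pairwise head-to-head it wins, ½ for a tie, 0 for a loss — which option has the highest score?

Yuki

Sofia: beats Kwame, Rahul, and Aisha; loses to Yuki and Omar → score 3.
Yuki: beats Sofia, Kwame, Omar, Rahul, and Aisha → score 5.
Kwame: beats Rahul; loses to Sofia, Yuki, Omar, and Aisha → score 1.
Omar: beats Sofia, Kwame, and Rahul; loses to Yuki and Aisha → score 3.
Rahul: loses to Sofia, Yuki, Kwame, Omar, and Aisha → score 0.
Aisha: beats Kwame, Omar, and Rahul; loses to Sofia and Yuki → score 3.
Yuki has the best pairwise record.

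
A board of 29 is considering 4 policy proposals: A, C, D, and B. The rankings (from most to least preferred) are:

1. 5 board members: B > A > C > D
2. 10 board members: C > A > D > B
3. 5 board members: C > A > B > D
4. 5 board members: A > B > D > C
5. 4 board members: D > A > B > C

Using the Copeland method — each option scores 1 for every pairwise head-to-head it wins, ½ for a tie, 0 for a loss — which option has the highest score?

A: beats D and B; loses to C → score 2.
C: beats A, D, and B → score 3.
D: loses to A, C, and B → score 0.
B: beats D; loses to A and C → score 1.
C has the best pairwise record.

C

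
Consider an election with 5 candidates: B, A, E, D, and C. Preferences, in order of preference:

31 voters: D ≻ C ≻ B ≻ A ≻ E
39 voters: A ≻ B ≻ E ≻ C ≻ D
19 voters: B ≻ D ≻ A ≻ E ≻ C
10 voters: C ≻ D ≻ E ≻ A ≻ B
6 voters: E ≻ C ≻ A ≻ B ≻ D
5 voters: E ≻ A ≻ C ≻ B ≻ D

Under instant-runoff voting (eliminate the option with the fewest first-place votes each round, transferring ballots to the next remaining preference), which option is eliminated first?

Round 1: B 19, A 39, E 11, D 31, C 10. Eliminate C.

C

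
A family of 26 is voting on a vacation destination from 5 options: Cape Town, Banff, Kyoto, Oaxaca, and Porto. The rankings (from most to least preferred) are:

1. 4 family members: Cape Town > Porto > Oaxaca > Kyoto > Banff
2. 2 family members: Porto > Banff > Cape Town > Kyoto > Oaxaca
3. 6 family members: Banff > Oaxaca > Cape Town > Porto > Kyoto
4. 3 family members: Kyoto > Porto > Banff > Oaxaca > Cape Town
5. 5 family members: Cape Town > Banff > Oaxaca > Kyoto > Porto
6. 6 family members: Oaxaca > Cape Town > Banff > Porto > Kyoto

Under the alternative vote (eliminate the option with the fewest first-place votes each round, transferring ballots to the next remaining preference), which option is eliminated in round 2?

Round 1: Cape Town 9, Banff 6, Kyoto 3, Oaxaca 6, Porto 2. Eliminate Porto.
Round 2: Cape Town 9, Banff 8, Kyoto 3, Oaxaca 6. Eliminate Kyoto.

Kyoto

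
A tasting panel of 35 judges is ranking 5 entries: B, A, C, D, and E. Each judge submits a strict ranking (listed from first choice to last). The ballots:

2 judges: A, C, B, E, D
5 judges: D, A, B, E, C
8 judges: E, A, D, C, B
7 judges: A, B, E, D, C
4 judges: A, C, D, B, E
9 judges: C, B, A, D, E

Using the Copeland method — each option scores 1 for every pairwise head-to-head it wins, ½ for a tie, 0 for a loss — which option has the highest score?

A

B: beats D and E; loses to A and C → score 2.
A: beats B, C, D, and E → score 4.
C: beats B; loses to A, D, and E → score 1.
D: beats C and E; loses to B and A → score 2.
E: beats C; loses to B, A, and D → score 1.
A has the best pairwise record.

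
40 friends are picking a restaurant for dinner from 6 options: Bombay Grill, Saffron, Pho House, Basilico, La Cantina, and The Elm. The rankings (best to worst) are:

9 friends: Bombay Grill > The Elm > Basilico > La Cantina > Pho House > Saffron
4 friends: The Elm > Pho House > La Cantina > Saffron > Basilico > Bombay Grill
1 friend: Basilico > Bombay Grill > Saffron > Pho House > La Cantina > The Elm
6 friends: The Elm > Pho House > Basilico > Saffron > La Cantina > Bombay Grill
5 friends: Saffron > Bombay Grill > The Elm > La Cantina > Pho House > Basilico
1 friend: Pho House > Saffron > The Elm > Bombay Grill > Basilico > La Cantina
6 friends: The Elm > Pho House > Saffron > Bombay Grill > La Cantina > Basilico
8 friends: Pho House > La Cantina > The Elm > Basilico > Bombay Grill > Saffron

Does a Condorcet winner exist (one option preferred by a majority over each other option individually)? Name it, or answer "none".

The Elm

The Elm vs Bombay Grill: 25–15 for The Elm.
The Elm vs Saffron: 33–7 for The Elm.
The Elm vs Pho House: 30–10 for The Elm.
The Elm vs Basilico: 39–1 for The Elm.
The Elm vs La Cantina: 31–9 for The Elm.
The Elm beats every other option head-to-head.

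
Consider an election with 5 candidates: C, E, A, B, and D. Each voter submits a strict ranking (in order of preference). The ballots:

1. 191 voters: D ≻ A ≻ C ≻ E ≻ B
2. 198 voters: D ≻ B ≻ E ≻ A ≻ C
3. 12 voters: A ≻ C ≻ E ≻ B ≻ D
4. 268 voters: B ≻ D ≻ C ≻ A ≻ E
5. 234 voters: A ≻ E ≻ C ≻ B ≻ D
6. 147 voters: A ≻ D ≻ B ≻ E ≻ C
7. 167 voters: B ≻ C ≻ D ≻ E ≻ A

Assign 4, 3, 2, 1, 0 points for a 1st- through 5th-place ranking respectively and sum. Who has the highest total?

D

C: 191·2 + 198·0 + 12·3 + 268·2 + 234·2 + 147·0 + 167·3 = 1923
E: 191·1 + 198·2 + 12·2 + 268·0 + 234·3 + 147·1 + 167·1 = 1627
A: 191·3 + 198·1 + 12·4 + 268·1 + 234·4 + 147·4 + 167·0 = 2611
B: 191·0 + 198·3 + 12·1 + 268·4 + 234·1 + 147·2 + 167·4 = 2874
D: 191·4 + 198·4 + 12·0 + 268·3 + 234·0 + 147·3 + 167·2 = 3135
D has the highest Borda score (3135).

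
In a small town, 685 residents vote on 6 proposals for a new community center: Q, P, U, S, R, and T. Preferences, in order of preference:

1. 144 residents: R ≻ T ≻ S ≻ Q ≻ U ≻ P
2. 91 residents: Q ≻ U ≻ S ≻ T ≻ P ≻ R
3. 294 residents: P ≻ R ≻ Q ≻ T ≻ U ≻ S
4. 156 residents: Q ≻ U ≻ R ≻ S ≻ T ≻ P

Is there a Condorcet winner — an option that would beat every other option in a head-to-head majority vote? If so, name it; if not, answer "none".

none

Checking pairwise contests:
R beats Q 438–247.
Q beats P 391–294.
Q beats U 685–0.
Q beats S 541–144.
P beats R 385–300.
Q beats T 541–144.
Every option loses at least one head-to-head, so there is no Condorcet winner.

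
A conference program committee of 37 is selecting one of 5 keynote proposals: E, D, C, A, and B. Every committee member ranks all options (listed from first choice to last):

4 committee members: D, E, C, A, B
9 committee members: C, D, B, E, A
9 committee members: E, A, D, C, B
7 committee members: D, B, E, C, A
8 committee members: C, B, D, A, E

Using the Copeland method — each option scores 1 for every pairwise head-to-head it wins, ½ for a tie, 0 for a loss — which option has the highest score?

D

E: beats C and A; loses to D and B → score 2.
D: beats E, C, A, and B → score 4.
C: beats A and B; loses to E and D → score 2.
A: loses to E, D, C, and B → score 0.
B: beats E and A; loses to D and C → score 2.
D has the best pairwise record.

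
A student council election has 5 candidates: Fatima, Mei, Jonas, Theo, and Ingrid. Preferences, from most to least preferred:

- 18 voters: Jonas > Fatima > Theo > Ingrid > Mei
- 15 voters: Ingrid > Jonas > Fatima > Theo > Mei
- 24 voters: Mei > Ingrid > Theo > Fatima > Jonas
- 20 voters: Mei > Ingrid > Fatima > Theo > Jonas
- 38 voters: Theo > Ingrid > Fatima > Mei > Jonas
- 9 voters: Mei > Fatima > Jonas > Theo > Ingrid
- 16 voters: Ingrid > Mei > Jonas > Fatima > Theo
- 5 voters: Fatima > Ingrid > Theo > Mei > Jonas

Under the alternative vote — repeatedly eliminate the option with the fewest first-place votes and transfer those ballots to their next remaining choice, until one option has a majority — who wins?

Round 1: Fatima 5, Mei 53, Jonas 18, Theo 38, Ingrid 31. Eliminate Fatima.
Round 2: Mei 53, Jonas 18, Theo 38, Ingrid 36. Eliminate Jonas.
Round 3: Mei 53, Theo 56, Ingrid 36. Eliminate Ingrid.
Round 4: Mei 69, Theo 76. Theo has a majority.

Theo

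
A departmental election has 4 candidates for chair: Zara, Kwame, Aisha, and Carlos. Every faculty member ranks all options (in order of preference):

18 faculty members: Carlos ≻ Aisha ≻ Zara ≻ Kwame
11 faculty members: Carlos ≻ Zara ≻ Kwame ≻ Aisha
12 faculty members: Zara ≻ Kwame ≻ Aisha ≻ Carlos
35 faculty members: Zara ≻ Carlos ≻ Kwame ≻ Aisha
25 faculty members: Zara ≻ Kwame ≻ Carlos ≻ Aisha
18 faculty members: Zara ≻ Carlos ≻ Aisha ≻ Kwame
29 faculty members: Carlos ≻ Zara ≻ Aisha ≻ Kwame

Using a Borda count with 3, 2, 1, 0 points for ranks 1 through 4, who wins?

Zara: 18·1 + 11·2 + 12·3 + 35·3 + 25·3 + 18·3 + 29·2 = 368
Kwame: 18·0 + 11·1 + 12·2 + 35·1 + 25·2 + 18·0 + 29·0 = 120
Aisha: 18·2 + 11·0 + 12·1 + 35·0 + 25·0 + 18·1 + 29·1 = 95
Carlos: 18·3 + 11·3 + 12·0 + 35·2 + 25·1 + 18·2 + 29·3 = 305
Zara has the highest Borda score (368).

Zara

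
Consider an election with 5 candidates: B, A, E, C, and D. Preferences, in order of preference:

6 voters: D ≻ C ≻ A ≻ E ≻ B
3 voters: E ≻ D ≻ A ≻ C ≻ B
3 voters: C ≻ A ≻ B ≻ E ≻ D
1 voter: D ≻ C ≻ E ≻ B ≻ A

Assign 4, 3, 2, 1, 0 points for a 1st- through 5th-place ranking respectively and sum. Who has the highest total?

D

B: 6·0 + 3·0 + 3·2 + 1·1 = 7
A: 6·2 + 3·2 + 3·3 + 1·0 = 27
E: 6·1 + 3·4 + 3·1 + 1·2 = 23
C: 6·3 + 3·1 + 3·4 + 1·3 = 36
D: 6·4 + 3·3 + 3·0 + 1·4 = 37
D has the highest Borda score (37).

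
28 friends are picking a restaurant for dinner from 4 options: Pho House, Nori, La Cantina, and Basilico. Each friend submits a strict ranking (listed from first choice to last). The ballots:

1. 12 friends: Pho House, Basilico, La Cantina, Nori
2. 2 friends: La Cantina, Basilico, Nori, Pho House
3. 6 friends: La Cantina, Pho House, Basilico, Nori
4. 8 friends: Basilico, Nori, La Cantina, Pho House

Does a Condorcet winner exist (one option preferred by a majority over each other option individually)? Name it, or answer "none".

Checking pairwise contests:
La Cantina beats Pho House 16–12.
Pho House beats Nori 18–10.
Basilico beats La Cantina 20–8.
Pho House beats Basilico 18–10.
Every option loses at least one head-to-head, so there is no Condorcet winner.

none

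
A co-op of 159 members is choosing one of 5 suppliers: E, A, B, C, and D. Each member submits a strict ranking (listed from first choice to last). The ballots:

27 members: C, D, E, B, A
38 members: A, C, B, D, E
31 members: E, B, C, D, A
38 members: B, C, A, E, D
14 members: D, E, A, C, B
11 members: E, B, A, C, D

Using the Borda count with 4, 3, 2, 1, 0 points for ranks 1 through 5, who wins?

E: 27·2 + 38·0 + 31·4 + 38·1 + 14·3 + 11·4 = 302
A: 27·0 + 38·4 + 31·0 + 38·2 + 14·2 + 11·2 = 278
B: 27·1 + 38·2 + 31·3 + 38·4 + 14·0 + 11·3 = 381
C: 27·4 + 38·3 + 31·2 + 38·3 + 14·1 + 11·1 = 423
D: 27·3 + 38·1 + 31·1 + 38·0 + 14·4 + 11·0 = 206
C has the highest Borda score (423).

C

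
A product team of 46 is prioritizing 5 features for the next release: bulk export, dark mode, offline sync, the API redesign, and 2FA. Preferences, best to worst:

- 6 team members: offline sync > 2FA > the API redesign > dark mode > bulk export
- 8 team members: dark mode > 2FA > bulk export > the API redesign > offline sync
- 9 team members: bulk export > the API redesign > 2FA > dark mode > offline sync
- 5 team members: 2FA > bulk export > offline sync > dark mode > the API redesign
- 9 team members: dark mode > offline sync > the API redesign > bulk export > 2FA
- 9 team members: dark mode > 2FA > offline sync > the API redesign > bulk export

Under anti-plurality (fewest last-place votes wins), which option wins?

dark mode

Last-place votes: bulk export 15, dark mode 0, offline sync 17, the API redesign 5, 2FA 9.
dark mode is ranked last by the fewest voters, so dark mode wins.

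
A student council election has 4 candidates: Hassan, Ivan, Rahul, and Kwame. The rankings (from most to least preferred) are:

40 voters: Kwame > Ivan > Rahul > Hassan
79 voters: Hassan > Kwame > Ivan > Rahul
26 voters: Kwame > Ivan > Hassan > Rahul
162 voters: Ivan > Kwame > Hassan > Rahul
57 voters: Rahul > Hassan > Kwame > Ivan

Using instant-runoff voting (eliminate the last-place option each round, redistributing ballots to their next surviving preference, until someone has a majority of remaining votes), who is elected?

Ivan

Round 1: Hassan 79, Ivan 162, Rahul 57, Kwame 66. Eliminate Rahul.
Round 2: Hassan 136, Ivan 162, Kwame 66. Eliminate Kwame.
Round 3: Hassan 136, Ivan 228. Ivan has a majority.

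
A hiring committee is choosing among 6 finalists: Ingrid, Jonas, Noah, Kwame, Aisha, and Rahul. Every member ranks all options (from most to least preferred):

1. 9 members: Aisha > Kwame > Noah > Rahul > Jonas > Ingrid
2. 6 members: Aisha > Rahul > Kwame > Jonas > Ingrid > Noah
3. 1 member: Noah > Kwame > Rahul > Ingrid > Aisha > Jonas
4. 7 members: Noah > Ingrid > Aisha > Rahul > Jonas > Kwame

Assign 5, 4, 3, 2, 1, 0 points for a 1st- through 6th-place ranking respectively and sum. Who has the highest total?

Ingrid: 9·0 + 6·1 + 1·2 + 7·4 = 36
Jonas: 9·1 + 6·2 + 1·0 + 7·1 = 28
Noah: 9·3 + 6·0 + 1·5 + 7·5 = 67
Kwame: 9·4 + 6·3 + 1·4 + 7·0 = 58
Aisha: 9·5 + 6·5 + 1·1 + 7·3 = 97
Rahul: 9·2 + 6·4 + 1·3 + 7·2 = 59
Aisha has the highest Borda score (97).

Aisha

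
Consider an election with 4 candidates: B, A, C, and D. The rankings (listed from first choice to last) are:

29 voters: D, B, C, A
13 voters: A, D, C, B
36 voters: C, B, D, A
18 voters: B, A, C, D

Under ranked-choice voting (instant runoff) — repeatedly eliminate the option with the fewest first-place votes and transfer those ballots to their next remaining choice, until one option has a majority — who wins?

Round 1: B 18, A 13, C 36, D 29. Eliminate A.
Round 2: B 18, C 36, D 42. Eliminate B.
Round 3: C 54, D 42. C has a majority.

C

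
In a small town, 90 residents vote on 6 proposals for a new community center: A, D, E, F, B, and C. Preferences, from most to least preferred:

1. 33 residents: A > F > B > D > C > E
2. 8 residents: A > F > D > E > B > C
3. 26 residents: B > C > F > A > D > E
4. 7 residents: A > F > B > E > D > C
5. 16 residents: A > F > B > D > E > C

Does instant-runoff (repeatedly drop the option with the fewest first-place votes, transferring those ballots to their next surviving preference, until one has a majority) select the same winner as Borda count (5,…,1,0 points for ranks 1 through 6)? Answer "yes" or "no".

Instant-runoff — R1 A 64, D 0, E 0, F 0, B 26, C 0 (A winner). Winner: A.
Borda — scores: A 372, D 155, E 46, F 334, B 306, C 137. Winner: A.
The two methods agree.

yes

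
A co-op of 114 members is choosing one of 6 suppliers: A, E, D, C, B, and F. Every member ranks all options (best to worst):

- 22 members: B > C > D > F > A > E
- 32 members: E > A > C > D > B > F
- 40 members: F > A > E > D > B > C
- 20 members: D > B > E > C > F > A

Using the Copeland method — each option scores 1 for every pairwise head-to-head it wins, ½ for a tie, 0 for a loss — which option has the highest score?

A: beats E, D, C, and B; loses to F → score 4.
E: beats D, C, and B; loses to A and F → score 3.
D: beats C, B, and F; loses to A and E → score 3.
C: beats F; loses to A, E, D, and B → score 1.
B: beats C and F; loses to A, E, and D → score 2.
F: beats A and E; loses to D, C, and B → score 2.
A has the best pairwise record.

A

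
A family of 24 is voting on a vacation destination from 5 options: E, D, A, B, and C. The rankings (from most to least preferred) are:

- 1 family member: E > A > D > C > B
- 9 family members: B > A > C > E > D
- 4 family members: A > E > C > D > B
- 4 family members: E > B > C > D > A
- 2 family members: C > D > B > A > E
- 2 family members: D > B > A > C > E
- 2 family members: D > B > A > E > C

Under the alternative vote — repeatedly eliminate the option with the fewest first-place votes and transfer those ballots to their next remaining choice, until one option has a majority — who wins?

Round 1: E 5, D 4, A 4, B 9, C 2. Eliminate C.
Round 2: E 5, D 6, A 4, B 9. Eliminate A.
Round 3: E 9, D 6, B 9. Eliminate D.
Round 4: E 9, B 15. B has a majority.

B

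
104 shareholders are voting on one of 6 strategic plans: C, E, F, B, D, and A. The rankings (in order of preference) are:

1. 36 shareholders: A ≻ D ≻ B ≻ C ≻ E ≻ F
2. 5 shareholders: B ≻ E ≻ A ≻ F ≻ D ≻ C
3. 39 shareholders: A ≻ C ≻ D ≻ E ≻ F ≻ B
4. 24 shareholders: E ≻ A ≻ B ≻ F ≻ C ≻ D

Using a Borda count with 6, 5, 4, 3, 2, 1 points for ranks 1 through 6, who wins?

A

C: 36·3 + 5·1 + 39·5 + 24·2 = 356
E: 36·2 + 5·5 + 39·3 + 24·6 = 358
F: 36·1 + 5·3 + 39·2 + 24·3 = 201
B: 36·4 + 5·6 + 39·1 + 24·4 = 309
D: 36·5 + 5·2 + 39·4 + 24·1 = 370
A: 36·6 + 5·4 + 39·6 + 24·5 = 590
A has the highest Borda score (590).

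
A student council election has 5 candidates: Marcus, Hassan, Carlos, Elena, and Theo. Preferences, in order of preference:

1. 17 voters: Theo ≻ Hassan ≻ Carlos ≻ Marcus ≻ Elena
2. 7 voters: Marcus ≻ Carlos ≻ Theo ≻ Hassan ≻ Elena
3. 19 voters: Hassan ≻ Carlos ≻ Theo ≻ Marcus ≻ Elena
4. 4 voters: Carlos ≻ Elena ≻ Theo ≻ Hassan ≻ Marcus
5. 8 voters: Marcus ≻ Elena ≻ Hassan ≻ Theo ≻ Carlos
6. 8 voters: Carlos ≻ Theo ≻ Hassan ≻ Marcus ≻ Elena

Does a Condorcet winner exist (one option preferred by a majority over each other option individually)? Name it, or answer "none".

Checking pairwise contests:
Hassan beats Marcus 48–15.
Theo beats Hassan 36–27.
Hassan beats Carlos 44–19.
Marcus beats Elena 59–4.
Carlos beats Theo 38–25.
Every option loses at least one head-to-head, so there is no Condorcet winner.

none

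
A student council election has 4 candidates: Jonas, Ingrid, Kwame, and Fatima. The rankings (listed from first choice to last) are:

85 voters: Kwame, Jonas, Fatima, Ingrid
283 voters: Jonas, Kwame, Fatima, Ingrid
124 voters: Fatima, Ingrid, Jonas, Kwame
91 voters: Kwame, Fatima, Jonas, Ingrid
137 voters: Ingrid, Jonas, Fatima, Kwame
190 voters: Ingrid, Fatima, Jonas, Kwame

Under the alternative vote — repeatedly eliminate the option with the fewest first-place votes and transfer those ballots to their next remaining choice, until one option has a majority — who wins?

Round 1: Jonas 283, Ingrid 327, Kwame 176, Fatima 124. Eliminate Fatima.
Round 2: Jonas 283, Ingrid 451, Kwame 176. Eliminate Kwame.
Round 3: Jonas 459, Ingrid 451. Jonas has a majority.

Jonas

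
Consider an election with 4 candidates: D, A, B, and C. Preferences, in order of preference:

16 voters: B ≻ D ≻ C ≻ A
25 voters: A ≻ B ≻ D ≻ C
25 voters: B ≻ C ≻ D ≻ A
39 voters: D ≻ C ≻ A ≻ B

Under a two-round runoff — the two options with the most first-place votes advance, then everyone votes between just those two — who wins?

B

Round 1 first-place votes: D 39, A 25, B 41, C 0.
B and D advance.
Runoff: B is preferred to D by 66 voters; D by 39.
B wins the runoff.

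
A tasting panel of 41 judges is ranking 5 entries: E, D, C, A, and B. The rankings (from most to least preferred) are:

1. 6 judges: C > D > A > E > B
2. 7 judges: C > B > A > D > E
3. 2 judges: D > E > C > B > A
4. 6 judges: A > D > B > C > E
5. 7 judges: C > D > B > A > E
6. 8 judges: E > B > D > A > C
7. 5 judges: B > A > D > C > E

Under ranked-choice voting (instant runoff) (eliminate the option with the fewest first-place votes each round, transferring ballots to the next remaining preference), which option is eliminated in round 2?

B

Round 1: E 8, D 2, C 20, A 6, B 5. Eliminate D.
Round 2: E 10, C 20, A 6, B 5. Eliminate B.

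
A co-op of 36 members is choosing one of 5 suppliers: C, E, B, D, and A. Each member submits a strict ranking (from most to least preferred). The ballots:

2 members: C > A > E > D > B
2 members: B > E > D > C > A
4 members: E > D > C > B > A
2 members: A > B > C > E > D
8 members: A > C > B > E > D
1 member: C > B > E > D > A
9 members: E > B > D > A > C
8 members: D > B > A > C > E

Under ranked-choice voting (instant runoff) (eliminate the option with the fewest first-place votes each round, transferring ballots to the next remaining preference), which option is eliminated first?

Round 1: C 3, E 13, B 2, D 8, A 10. Eliminate B.

B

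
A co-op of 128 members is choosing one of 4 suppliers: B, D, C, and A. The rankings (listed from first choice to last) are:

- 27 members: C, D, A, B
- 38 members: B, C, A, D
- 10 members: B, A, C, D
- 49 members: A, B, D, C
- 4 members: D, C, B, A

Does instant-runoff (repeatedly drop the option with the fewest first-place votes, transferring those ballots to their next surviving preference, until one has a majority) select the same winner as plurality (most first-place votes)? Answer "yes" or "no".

yes

Instant-runoff — R1 B 48, D 4, C 27, A 49 (D out); R2 B 48, C 31, A 49 (C out); R3 B 52, A 76 (A winner). Winner: A.
Plurality — first-place votes: B 48, D 4, C 27, A 49. Winner: A.
The two methods agree.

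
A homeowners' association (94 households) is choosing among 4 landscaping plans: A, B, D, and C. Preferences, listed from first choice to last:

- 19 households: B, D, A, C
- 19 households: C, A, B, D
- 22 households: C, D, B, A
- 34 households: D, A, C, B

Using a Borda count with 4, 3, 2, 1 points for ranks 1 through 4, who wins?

D

A: 19·2 + 19·3 + 22·1 + 34·3 = 219
B: 19·4 + 19·2 + 22·2 + 34·1 = 192
D: 19·3 + 19·1 + 22·3 + 34·4 = 278
C: 19·1 + 19·4 + 22·4 + 34·2 = 251
D has the highest Borda score (278).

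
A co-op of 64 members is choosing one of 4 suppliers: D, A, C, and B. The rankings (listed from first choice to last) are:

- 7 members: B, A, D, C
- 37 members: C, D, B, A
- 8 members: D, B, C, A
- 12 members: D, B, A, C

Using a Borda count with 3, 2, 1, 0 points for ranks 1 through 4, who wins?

D

D: 7·1 + 37·2 + 8·3 + 12·3 = 141
A: 7·2 + 37·0 + 8·0 + 12·1 = 26
C: 7·0 + 37·3 + 8·1 + 12·0 = 119
B: 7·3 + 37·1 + 8·2 + 12·2 = 98
D has the highest Borda score (141).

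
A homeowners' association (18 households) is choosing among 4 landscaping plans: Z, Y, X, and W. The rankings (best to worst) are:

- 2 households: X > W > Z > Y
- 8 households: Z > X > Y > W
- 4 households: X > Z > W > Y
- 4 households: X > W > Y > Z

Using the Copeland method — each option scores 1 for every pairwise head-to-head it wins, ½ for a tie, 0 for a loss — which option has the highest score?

X

Z: beats Y and W; loses to X → score 2.
Y: loses to Z, X, and W → score 0.
X: beats Z, Y, and W → score 3.
W: beats Y; loses to Z and X → score 1.
X has the best pairwise record.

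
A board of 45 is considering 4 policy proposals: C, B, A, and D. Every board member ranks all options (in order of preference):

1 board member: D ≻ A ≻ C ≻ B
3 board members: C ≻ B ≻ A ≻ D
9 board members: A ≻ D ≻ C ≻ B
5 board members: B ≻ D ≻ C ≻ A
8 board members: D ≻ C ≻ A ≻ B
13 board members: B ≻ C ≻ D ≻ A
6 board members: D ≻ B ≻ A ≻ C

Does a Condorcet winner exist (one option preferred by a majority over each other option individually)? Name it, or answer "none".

D

D vs C: 29–16 for D.
D vs B: 24–21 for D.
D vs A: 33–12 for D.
D beats every other option head-to-head.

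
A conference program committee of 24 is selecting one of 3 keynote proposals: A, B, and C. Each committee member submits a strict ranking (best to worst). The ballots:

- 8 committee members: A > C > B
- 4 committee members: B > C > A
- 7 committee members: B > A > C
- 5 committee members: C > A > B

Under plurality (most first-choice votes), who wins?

First-place votes: A 8, B 11, C 5.
B has the most first-place votes.

B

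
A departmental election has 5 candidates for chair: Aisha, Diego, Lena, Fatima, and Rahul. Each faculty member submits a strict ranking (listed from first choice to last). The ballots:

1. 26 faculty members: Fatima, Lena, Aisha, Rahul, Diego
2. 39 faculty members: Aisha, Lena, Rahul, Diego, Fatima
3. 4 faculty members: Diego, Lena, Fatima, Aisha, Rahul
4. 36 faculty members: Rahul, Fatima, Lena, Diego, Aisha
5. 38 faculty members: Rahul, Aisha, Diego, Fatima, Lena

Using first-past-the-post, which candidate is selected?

Rahul

First-place votes: Aisha 39, Diego 4, Lena 0, Fatima 26, Rahul 74.
Rahul has the most first-place votes.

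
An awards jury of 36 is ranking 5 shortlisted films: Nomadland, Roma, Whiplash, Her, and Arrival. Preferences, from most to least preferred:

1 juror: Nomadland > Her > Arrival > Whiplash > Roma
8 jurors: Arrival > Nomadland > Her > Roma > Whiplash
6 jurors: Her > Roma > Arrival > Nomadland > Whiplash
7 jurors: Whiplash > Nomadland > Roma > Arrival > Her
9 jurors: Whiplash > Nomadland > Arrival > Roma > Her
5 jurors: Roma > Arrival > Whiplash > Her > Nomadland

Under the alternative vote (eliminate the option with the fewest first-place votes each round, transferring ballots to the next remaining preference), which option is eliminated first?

Round 1: Nomadland 1, Roma 5, Whiplash 16, Her 6, Arrival 8. Eliminate Nomadland.

Nomadland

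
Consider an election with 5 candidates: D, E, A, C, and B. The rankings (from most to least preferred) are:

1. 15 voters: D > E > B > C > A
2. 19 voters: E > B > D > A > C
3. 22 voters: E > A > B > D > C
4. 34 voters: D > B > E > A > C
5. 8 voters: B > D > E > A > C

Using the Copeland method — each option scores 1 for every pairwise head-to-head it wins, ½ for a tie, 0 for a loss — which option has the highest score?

D: beats E, A, and C; ties B → score 3.5.
E: beats A, C, and B; loses to D → score 3.
A: beats C; loses to D, E, and B → score 1.
C: loses to D, E, A, and B → score 0.
B: beats A and C; ties D; loses to E → score 2.5.
D has the best pairwise record.

D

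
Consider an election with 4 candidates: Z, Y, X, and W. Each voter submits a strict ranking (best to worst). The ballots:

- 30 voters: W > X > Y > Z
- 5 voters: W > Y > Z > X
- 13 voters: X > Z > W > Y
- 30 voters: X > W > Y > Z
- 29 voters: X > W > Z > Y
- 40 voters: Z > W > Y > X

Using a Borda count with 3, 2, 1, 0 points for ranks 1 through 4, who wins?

W

Z: 30·0 + 5·1 + 13·2 + 30·0 + 29·1 + 40·3 = 180
Y: 30·1 + 5·2 + 13·0 + 30·1 + 29·0 + 40·1 = 110
X: 30·2 + 5·0 + 13·3 + 30·3 + 29·3 + 40·0 = 276
W: 30·3 + 5·3 + 13·1 + 30·2 + 29·2 + 40·2 = 316
W has the highest Borda score (316).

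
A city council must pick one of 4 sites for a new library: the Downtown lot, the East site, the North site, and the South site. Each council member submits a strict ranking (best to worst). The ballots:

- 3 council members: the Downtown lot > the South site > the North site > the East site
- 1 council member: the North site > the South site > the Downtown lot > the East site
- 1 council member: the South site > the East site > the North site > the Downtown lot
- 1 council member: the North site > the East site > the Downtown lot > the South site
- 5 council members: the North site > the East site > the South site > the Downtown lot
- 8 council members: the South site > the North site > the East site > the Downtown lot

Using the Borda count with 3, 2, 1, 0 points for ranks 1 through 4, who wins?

the Downtown lot: 3·3 + 1·1 + 1·0 + 1·1 + 5·0 + 8·0 = 11
the East site: 3·0 + 1·0 + 1·2 + 1·2 + 5·2 + 8·1 = 22
the North site: 3·1 + 1·3 + 1·1 + 1·3 + 5·3 + 8·2 = 41
the South site: 3·2 + 1·2 + 1·3 + 1·0 + 5·1 + 8·3 = 40
the North site has the highest Borda score (41).

the North site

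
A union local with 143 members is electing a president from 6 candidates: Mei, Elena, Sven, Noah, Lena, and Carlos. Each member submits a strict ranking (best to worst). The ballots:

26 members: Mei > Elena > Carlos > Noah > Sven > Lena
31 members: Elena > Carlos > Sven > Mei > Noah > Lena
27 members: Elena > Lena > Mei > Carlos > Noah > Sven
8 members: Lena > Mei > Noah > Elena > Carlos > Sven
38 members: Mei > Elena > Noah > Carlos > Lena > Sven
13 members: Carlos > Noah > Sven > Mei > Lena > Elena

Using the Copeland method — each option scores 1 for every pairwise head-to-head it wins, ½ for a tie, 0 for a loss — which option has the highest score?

Mei: beats Elena, Sven, Noah, Lena, and Carlos → score 5.
Elena: beats Sven, Noah, Lena, and Carlos; loses to Mei → score 4.
Sven: loses to Mei, Elena, Noah, Lena, and Carlos → score 0.
Noah: beats Sven and Lena; loses to Mei, Elena, and Carlos → score 2.
Lena: beats Sven; loses to Mei, Elena, Noah, and Carlos → score 1.
Carlos: beats Sven, Noah, and Lena; loses to Mei and Elena → score 3.
Mei has the best pairwise record.

Mei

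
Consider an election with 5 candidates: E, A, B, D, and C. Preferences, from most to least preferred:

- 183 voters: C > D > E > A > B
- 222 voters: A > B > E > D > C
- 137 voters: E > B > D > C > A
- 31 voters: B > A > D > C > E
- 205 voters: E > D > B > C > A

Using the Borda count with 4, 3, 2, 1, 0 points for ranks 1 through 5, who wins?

E

E: 183·2 + 222·2 + 137·4 + 31·0 + 205·4 = 2178
A: 183·1 + 222·4 + 137·0 + 31·3 + 205·0 = 1164
B: 183·0 + 222·3 + 137·3 + 31·4 + 205·2 = 1611
D: 183·3 + 222·1 + 137·2 + 31·2 + 205·3 = 1722
C: 183·4 + 222·0 + 137·1 + 31·1 + 205·1 = 1105
E has the highest Borda score (2178).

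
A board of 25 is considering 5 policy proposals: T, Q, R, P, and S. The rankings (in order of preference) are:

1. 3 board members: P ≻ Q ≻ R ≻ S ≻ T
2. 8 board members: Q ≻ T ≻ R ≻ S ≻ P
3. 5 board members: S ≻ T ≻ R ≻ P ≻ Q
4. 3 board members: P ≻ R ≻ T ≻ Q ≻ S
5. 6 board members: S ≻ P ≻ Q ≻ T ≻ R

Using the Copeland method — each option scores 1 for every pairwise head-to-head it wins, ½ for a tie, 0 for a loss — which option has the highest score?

T: beats R and P; loses to Q and S → score 2.
Q: beats T, R, and S; loses to P → score 3.
R: beats P and S; loses to T and Q → score 2.
P: beats Q; loses to T, R, and S → score 1.
S: beats T and P; loses to Q and R → score 2.
Q has the best pairwise record.

Q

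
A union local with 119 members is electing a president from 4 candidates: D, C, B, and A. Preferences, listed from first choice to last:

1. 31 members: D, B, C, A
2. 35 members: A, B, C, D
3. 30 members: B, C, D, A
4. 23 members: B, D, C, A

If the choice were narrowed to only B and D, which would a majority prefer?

Voters preferring B to D: 88; preferring D to B: 31.
B wins the head-to-head.

B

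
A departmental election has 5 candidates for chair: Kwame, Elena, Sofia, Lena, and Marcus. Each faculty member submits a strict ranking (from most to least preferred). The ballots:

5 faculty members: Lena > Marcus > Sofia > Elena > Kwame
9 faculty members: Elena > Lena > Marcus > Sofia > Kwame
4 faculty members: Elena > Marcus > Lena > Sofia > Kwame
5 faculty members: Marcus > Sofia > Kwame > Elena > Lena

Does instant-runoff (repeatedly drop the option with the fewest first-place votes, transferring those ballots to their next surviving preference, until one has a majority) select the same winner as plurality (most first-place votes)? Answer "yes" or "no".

yes

Instant-runoff — R1 Kwame 0, Elena 13, Sofia 0, Lena 5, Marcus 5 (Elena winner). Winner: Elena.
Plurality — first-place votes: Kwame 0, Elena 13, Sofia 0, Lena 5, Marcus 5. Winner: Elena.
The two methods agree.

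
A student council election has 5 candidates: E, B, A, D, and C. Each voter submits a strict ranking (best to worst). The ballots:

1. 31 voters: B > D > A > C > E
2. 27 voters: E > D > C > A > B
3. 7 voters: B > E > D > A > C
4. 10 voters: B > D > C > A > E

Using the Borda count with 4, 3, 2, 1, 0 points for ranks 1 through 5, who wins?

E: 31·0 + 27·4 + 7·3 + 10·0 = 129
B: 31·4 + 27·0 + 7·4 + 10·4 = 192
A: 31·2 + 27·1 + 7·1 + 10·1 = 106
D: 31·3 + 27·3 + 7·2 + 10·3 = 218
C: 31·1 + 27·2 + 7·0 + 10·2 = 105
D has the highest Borda score (218).

D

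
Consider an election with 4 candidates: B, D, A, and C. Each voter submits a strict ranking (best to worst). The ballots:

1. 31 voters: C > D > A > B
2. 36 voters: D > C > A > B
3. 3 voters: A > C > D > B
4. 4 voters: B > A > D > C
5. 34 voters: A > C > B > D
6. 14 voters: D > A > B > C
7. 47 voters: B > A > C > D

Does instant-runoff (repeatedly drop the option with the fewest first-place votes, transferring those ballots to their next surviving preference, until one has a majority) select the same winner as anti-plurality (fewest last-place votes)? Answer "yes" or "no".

Instant-runoff — R1 B 51, D 50, A 37, C 31 (C out); R2 B 51, D 81, A 37 (A out); R3 B 85, D 84 (B winner). Winner: B.
Anti-plurality — last-place votes: B 70, D 81, A 0, C 18. Winner: A.
The two methods disagree.

no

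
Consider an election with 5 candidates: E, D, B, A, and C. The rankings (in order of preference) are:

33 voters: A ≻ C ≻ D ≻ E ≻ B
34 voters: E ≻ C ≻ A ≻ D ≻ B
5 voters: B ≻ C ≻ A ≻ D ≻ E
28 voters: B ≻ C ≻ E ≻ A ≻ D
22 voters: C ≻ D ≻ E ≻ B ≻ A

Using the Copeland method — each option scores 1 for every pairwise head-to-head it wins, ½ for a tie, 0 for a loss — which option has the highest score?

E: beats D, B, and A; loses to C → score 3.
D: beats B; loses to E, A, and C → score 1.
B: loses to E, D, A, and C → score 0.
A: beats D and B; loses to E and C → score 2.
C: beats E, D, B, and A → score 4.
C has the best pairwise record.

C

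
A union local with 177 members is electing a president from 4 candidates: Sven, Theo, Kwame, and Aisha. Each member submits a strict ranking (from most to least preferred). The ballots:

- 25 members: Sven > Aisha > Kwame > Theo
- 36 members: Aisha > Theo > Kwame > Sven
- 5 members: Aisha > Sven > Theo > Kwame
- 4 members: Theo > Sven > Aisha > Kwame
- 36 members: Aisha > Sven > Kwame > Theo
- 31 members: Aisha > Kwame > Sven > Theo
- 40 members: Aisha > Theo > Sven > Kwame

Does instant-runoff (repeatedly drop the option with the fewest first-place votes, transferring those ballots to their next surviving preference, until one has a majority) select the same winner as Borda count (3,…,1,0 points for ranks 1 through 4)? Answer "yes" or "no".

yes

Instant-runoff — R1 Sven 25, Theo 4, Kwame 0, Aisha 148 (Aisha winner). Winner: Aisha.
Borda — scores: Sven 236, Theo 169, Kwame 159, Aisha 498. Winner: Aisha.
The two methods agree.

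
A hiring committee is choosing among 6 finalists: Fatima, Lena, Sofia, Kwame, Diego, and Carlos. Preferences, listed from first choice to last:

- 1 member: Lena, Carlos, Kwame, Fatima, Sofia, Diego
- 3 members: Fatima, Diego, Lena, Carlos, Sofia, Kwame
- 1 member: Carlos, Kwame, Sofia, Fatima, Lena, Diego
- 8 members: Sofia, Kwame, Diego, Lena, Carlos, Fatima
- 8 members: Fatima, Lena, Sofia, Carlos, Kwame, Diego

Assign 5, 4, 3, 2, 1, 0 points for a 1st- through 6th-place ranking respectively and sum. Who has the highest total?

Fatima: 1·2 + 3·5 + 1·2 + 8·0 + 8·5 = 59
Lena: 1·5 + 3·3 + 1·1 + 8·2 + 8·4 = 63
Sofia: 1·1 + 3·1 + 1·3 + 8·5 + 8·3 = 71
Kwame: 1·3 + 3·0 + 1·4 + 8·4 + 8·1 = 47
Diego: 1·0 + 3·4 + 1·0 + 8·3 + 8·0 = 36
Carlos: 1·4 + 3·2 + 1·5 + 8·1 + 8·2 = 39
Sofia has the highest Borda score (71).

Sofia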